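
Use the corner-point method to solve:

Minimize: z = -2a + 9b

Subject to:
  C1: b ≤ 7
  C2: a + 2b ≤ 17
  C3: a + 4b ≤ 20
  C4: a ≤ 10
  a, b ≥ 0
a = 10, b = 0, z = -20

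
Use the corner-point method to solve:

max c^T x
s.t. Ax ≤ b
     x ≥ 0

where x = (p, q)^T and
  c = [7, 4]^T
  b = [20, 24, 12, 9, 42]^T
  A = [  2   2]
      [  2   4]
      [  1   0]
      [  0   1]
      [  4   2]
Each vertex is the intersection of two constraint boundaries that also satisfies all remaining constraints:
  p = 0 and q = 0 → (0, 0)
  2p + 2q = 20 and q = 0 → (10, 0)
  2p + 2q = 20 and 2p + 4q = 24 → (8, 2)
  2p + 4q = 24 and p = 0 → (0, 6)

Evaluating z = 7p + 4q at each vertex:
  (0, 0): z = 0
  (10, 0): z = 70
  (8, 2): z = 64
  (0, 6): z = 24

The maximum is at (10, 0) with z = 70.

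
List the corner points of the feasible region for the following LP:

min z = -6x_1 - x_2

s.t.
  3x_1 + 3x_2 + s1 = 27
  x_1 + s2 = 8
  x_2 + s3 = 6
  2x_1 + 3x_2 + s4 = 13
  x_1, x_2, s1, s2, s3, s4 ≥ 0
Each vertex is the intersection of two constraint boundaries that also satisfies all remaining constraints:
  x_1 = 0 and x_2 = 0 → (0, 0)
  2x_1 + 3x_2 = 13 and x_2 = 0 → (6.5, 0)
  2x_1 + 3x_2 = 13 and x_1 = 0 → (0, 4.333)

Vertices: (0, 0), (6.5, 0), (0, 4.333)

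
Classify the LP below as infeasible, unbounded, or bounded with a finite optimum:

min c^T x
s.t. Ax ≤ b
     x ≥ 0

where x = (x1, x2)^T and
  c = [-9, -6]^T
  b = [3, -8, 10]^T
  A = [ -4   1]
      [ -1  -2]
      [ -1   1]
Feasible point: (1, 4) satisfies every constraint, so the LP is feasible.
Direction d = (1, 0): for each constraint row a, a·d ≤ 0 —
  (-4)(1) + (1)(0) = -4 ≤ 0
  (-1)(1) + (-2)(0) = -1 ≤ 0
  (-1)(1) + (1)(0) = -1 ≤ 0
and d ≥ 0, so (1, 4) + t·d stays feasible for every t ≥ 0. Along this ray z = -9x1 - 6x2 changes by -9 per unit t, so z → −∞.

Unbounded — the objective can decrease without bound over the feasible region.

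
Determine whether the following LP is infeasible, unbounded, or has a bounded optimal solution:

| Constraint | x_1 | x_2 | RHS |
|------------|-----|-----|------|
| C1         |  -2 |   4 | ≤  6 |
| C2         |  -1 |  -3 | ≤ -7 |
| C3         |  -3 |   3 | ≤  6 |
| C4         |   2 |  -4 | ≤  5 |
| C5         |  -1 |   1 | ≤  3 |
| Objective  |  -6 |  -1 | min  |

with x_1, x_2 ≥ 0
Feasible point: (1, 2) satisfies every constraint, so the LP is feasible.
Direction d = (2, 1): for each constraint row a, a·d ≤ 0 —
  (-2)(2) + (4)(1) = 0 ≤ 0
  (-1)(2) + (-3)(1) = -5 ≤ 0
  (-3)(2) + (3)(1) = -3 ≤ 0
  (2)(2) + (-4)(1) = 0 ≤ 0
  (-1)(2) + (1)(1) = -1 ≤ 0
and d ≥ 0, so (1, 2) + t·d stays feasible for every t ≥ 0. Along this ray z = -6x_1 - x_2 changes by -13 per unit t, so z → −∞.

The LP is unbounded; z can be made arbitrarily small.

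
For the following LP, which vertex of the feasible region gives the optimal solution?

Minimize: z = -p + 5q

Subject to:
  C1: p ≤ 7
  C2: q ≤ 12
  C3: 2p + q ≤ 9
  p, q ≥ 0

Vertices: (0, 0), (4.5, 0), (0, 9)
(4.5, 0) with z = -4.5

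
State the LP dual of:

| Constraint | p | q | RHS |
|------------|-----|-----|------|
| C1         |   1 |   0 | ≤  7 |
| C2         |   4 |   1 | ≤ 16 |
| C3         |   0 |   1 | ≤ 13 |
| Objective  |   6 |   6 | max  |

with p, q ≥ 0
Minimize: z = 7y1 + 16y2 + 13y3

Subject to:
  C1: -y1 - 4y2 ≤ -6
  C2: -y2 - y3 ≤ -6
  y1, y2, y3 ≥ 0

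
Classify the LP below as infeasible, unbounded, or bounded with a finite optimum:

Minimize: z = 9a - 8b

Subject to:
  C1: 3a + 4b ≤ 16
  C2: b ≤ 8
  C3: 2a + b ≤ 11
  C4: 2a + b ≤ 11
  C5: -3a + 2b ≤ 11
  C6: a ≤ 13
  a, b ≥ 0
The point (0, 4) satisfies every constraint, so the LP is feasible; the constraints give a ≤ 13 and b ≤ 8, which with a, b ≥ 0 keep the feasible region inside a bounded box. A feasible, bounded LP attains a finite optimum at a vertex.

Feasible with finite optimum z* = -32 at (0, 4).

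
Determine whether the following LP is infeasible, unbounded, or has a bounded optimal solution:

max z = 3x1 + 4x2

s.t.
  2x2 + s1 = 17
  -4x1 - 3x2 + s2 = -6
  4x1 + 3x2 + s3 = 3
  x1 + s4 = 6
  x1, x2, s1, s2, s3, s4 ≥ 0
The row 4x1 + 3x2 + s3 = 3 with s3 ≥ 0 requires 4x1 + 3x2 ≤ 3, while the row -4x1 - 3x2 + s2 = -6 with s2 ≥ 0 is equivalent to 4x1 + 3x2 ≥ 6. Together they would need 6 ≤ 4x1 + 3x2 ≤ 3, which is impossible since 6 > 3. No point satisfies all constraints.

The feasible region is empty; the LP is infeasible.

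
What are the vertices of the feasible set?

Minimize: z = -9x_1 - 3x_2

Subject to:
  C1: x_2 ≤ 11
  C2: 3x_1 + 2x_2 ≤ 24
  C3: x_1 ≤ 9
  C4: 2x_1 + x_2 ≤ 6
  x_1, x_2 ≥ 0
Each vertex is the intersection of two constraint boundaries that also satisfies all remaining constraints:
  x_1 = 0 and x_2 = 0 → (0, 0)
  2x_1 + x_2 = 6 and x_2 = 0 → (3, 0)
  2x_1 + x_2 = 6 and x_1 = 0 → (0, 6)

Vertices: (0, 0), (3, 0), (0, 6)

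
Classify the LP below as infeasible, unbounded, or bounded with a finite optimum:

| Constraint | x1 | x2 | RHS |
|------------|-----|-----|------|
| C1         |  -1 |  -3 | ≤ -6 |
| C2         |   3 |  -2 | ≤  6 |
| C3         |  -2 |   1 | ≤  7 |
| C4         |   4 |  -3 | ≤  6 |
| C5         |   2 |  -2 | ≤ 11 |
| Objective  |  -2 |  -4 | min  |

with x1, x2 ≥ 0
Feasible point: (0, 2) satisfies every constraint, so the LP is feasible.
Direction d = (2, 3): for each constraint row a, a·d ≤ 0 —
  (-1)(2) + (-3)(3) = -11 ≤ 0
  (3)(2) + (-2)(3) = 0 ≤ 0
  (-2)(2) + (1)(3) = -1 ≤ 0
  (4)(2) + (-3)(3) = -1 ≤ 0
  (2)(2) + (-2)(3) = -2 ≤ 0
and d ≥ 0, so (0, 2) + t·d stays feasible for every t ≥ 0. Along this ray z = -2x1 - 4x2 changes by -16 per unit t, so z → −∞.

Unbounded — the objective can decrease without bound over the feasible region.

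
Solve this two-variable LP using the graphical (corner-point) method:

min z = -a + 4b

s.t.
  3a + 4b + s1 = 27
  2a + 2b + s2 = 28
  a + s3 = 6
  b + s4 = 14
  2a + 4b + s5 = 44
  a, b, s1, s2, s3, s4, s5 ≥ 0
Each vertex is the intersection of two constraint boundaries that also satisfies all remaining constraints:
  a = 0 and b = 0 → (0, 0)
  a = 6 and b = 0 → (6, 0)
  3a + 4b = 27 and a = 6 → (6, 2.25)
  3a + 4b = 27 and a = 0 → (0, 6.75)

Evaluating z = -a + 4b at each vertex:
  (0, 0): z = 0
  (6, 0): z = -6
  (6, 2.25): z = 3
  (0, 6.75): z = 27

The minimum is at (6, 0) with z = -6.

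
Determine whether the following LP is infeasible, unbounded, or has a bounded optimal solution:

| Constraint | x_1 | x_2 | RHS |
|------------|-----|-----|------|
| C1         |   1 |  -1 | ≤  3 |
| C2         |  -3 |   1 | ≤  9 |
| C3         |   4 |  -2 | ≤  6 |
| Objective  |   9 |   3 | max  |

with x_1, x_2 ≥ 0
Feasible point: (0, 0) satisfies every constraint, so the LP is feasible.
Direction d = (1, 3): for each constraint row a, a·d ≤ 0 —
  (1)(1) + (-1)(3) = -2 ≤ 0
  (-3)(1) + (1)(3) = 0 ≤ 0
  (4)(1) + (-2)(3) = -2 ≤ 0
and d ≥ 0, so (0, 0) + t·d stays feasible for every t ≥ 0. Along this ray z = 9x_1 + 3x_2 changes by 18 per unit t, so z → +∞.

Unbounded: there is a feasible ray along which z → +∞.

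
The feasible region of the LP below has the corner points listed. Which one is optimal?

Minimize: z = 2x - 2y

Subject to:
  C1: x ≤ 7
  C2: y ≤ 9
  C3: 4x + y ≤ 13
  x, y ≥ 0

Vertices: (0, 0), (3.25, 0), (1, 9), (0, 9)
Evaluating z = 2x - 2y at each vertex:
  (0, 0): z = 0
  (3.25, 0): z = 6.5
  (1, 9): z = -16
  (0, 9): z = -18

The smallest value is z = -18, attained at (0, 9).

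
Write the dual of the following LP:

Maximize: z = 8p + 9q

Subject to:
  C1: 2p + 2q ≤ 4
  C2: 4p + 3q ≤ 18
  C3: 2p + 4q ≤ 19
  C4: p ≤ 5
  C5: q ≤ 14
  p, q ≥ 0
Minimize: z = 4y1 + 18y2 + 19y3 + 5y4 + 14y5

Subject to:
  C1: -2y1 - 4y2 - 2y3 - y4 ≤ -8
  C2: -2y1 - 3y2 - 4y3 - y5 ≤ -9
  y1, y2, y3, y4, y5 ≥ 0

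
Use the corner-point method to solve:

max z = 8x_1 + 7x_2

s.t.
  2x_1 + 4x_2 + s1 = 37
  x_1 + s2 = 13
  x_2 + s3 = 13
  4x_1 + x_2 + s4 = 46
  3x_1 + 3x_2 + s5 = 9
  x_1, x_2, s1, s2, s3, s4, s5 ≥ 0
x_1 = 3, x_2 = 0, z = 24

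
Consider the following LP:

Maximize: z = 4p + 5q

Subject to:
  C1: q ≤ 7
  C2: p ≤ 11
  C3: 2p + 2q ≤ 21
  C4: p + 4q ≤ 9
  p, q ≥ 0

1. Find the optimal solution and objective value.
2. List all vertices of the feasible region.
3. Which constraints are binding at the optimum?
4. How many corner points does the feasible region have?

1. p = 9, q = 0, z = 36
2. (0, 0), (9, 0), (0, 2.25)
3. C4, q ≥ 0
4. 3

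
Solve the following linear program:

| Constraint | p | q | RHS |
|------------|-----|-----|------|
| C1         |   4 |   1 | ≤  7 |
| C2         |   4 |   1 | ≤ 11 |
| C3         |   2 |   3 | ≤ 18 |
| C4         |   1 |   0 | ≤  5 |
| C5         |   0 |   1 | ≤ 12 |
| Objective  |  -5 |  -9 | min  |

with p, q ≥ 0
Each vertex is the intersection of two constraint boundaries that also satisfies all remaining constraints:
  p = 0 and q = 0 → (0, 0)
  4p + q = 7 and q = 0 → (1.75, 0)
  4p + q = 7 and 2p + 3q = 18 → (0.3, 5.8)
  2p + 3q = 18 and p = 0 → (0, 6)

Evaluating z = -5p - 9q at each vertex:
  (0, 0): z = 0
  (1.75, 0): z = -8.75
  (0.3, 5.8): z = -53.7
  (0, 6): z = -54

The minimum is at (0, 6) with z = -54.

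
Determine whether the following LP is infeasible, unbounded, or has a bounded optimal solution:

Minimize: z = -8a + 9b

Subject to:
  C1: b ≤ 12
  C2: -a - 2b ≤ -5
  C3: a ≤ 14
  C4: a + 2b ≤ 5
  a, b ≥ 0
The point (5, 0) satisfies every constraint, so the LP is feasible; the constraints give a ≤ 14 and b ≤ 12, which with a, b ≥ 0 keep the feasible region inside a bounded box. A feasible, bounded LP attains a finite optimum at a vertex.

Evaluating z = -8a + 9b at each vertex:
  (5, 0): z = -40
  (0, 2.5): z = 22.5

Feasible with finite optimum z* = -40 at (5, 0).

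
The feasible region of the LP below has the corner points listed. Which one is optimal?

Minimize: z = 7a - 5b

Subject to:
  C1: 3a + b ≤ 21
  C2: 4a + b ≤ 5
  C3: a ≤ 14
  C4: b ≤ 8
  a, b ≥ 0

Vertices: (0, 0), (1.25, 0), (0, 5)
(0, 5) with z = -25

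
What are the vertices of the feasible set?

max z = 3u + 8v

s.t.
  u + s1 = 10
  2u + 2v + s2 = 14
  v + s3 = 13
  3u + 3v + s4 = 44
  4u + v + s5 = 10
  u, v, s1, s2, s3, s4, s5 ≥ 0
Each vertex is the intersection of two constraint boundaries that also satisfies all remaining constraints:
  u = 0 and v = 0 → (0, 0)
  4u + v = 10 and v = 0 → (2.5, 0)
  2u + 2v = 14 and 4u + v = 10 → (1, 6)
  2u + 2v = 14 and u = 0 → (0, 7)

Vertices: (0, 0), (2.5, 0), (1, 6), (0, 7)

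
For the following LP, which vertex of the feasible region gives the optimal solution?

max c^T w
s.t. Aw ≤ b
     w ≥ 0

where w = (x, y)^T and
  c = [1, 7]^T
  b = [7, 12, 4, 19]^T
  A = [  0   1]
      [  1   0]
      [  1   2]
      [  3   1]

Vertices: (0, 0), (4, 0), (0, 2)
(0, 2) with z = 14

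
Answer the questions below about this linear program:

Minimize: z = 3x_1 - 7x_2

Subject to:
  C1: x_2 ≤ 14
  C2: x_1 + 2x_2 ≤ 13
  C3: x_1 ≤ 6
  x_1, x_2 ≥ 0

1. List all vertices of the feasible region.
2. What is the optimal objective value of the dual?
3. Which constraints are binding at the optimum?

1. (0, 0), (6, 0), (6, 3.5), (0, 6.5)
2. -45.5 (by strong duality, equal to the primal optimum)
3. C2, x_1 ≥ 0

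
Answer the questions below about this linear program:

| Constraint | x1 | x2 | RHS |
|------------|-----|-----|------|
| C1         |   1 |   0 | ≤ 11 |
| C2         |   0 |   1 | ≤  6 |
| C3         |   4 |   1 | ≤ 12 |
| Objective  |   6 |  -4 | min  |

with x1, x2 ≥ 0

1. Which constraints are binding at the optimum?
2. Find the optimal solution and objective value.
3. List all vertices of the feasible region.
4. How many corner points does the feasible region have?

1. C2, x1 ≥ 0
2. x1 = 0, x2 = 6, z = -24
3. (0, 0), (3, 0), (1.5, 6), (0, 6)
4. 4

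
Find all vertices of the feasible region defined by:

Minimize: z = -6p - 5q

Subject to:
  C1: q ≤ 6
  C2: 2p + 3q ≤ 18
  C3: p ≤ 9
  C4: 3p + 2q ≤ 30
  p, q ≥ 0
Each vertex is the intersection of two constraint boundaries that also satisfies all remaining constraints:
  p = 0 and q = 0 → (0, 0)
  2p + 3q = 18 and p = 9 → (9, 0)
  q = 6 and 2p + 3q = 18 → (0, 6)

Vertices: (0, 0), (9, 0), (0, 6)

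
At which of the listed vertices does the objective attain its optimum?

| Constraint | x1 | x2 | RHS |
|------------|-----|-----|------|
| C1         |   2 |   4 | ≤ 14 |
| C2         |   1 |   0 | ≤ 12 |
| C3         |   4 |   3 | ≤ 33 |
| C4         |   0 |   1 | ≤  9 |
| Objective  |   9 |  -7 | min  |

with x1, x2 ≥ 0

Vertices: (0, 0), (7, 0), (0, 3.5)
Evaluating z = 9x1 - 7x2 at each vertex:
  (0, 0): z = 0
  (7, 0): z = 63
  (0, 3.5): z = -24.5

The smallest value is z = -24.5, attained at (0, 3.5).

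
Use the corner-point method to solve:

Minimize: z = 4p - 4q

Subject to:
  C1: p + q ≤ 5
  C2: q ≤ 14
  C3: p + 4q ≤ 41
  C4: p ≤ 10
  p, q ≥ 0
Each vertex is the intersection of two constraint boundaries that also satisfies all remaining constraints:
  p = 0 and q = 0 → (0, 0)
  p + q = 5 and q = 0 → (5, 0)
  p + q = 5 and p = 0 → (0, 5)

Evaluating z = 4p - 4q at each vertex:
  (0, 0): z = 0
  (5, 0): z = 20
  (0, 5): z = -20

The minimum is at (0, 5) with z = -20.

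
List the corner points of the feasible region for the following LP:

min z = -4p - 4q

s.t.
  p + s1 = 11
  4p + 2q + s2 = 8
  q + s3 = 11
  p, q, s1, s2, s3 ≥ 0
Each vertex is the intersection of two constraint boundaries that also satisfies all remaining constraints:
  p = 0 and q = 0 → (0, 0)
  4p + 2q = 8 and q = 0 → (2, 0)
  4p + 2q = 8 and p = 0 → (0, 4)

Vertices: (0, 0), (2, 0), (0, 4)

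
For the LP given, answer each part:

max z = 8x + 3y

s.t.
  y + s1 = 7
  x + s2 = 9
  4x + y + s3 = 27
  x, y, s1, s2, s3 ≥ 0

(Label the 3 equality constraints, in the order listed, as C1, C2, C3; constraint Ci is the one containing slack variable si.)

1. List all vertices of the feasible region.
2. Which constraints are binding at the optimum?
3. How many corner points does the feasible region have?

1. (0, 0), (6.75, 0), (5, 7), (0, 7)
2. C1, C3
3. 4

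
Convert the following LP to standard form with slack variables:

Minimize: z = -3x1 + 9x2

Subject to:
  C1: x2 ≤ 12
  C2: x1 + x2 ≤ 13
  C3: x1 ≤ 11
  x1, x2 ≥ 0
min z = -3x1 + 9x2

s.t.
  x2 + s1 = 12
  x1 + x2 + s2 = 13
  x1 + s3 = 11
  x1, x2, s1, s2, s3 ≥ 0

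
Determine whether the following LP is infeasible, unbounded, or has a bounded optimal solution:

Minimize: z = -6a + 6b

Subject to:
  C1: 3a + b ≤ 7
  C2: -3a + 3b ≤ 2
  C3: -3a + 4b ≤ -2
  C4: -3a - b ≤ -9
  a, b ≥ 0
C1 requires 3a + b ≤ 7, while C4 (-3a - b ≤ -9) is equivalent to 3a + b ≥ 9. Together they would need 9 ≤ 3a + b ≤ 7, which is impossible since 9 > 7. No point satisfies all constraints.

Infeasible: no point satisfies all constraints simultaneously.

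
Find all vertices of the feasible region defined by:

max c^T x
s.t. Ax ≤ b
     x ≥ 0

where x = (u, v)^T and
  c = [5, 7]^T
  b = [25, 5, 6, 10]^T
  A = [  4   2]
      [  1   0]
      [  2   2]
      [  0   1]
Each vertex is the intersection of two constraint boundaries that also satisfies all remaining constraints:
  u = 0 and v = 0 → (0, 0)
  2u + 2v = 6 and v = 0 → (3, 0)
  2u + 2v = 6 and u = 0 → (0, 3)

Vertices: (0, 0), (3, 0), (0, 3)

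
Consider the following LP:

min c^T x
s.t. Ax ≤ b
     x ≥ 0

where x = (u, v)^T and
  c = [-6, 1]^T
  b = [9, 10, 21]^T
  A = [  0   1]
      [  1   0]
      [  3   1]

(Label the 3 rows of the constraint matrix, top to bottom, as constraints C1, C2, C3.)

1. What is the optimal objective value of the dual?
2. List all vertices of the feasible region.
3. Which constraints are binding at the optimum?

1. -42 (by strong duality, equal to the primal optimum)
2. (0, 0), (7, 0), (4, 9), (0, 9)
3. C3, v ≥ 0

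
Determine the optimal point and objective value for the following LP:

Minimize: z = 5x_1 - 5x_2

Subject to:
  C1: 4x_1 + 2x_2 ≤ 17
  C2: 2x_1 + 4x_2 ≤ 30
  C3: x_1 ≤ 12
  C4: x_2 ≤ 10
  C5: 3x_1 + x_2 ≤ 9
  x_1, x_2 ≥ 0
Each vertex is the intersection of two constraint boundaries that also satisfies all remaining constraints:
  x_1 = 0 and x_2 = 0 → (0, 0)
  3x_1 + x_2 = 9 and x_2 = 0 → (3, 0)
  2x_1 + 4x_2 = 30 and 3x_1 + x_2 = 9 → (0.6, 7.2)
  2x_1 + 4x_2 = 30 and x_1 = 0 → (0, 7.5)

Evaluating z = 5x_1 - 5x_2 at each vertex:
  (0, 0): z = 0
  (3, 0): z = 15
  (0.6, 7.2): z = -33
  (0, 7.5): z = -37.5

The minimum is at (0, 7.5) with z = -37.5.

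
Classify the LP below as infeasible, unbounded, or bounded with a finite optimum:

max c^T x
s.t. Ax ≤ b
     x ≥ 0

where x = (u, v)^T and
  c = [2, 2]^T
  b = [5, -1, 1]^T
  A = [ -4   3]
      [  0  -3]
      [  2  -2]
Feasible point: (0, 1) satisfies every constraint, so the LP is feasible.
Direction d = (1, 1): for each constraint row a, a·d ≤ 0 —
  (-4)(1) + (3)(1) = -1 ≤ 0
  (0)(1) + (-3)(1) = -3 ≤ 0
  (2)(1) + (-2)(1) = 0 ≤ 0
and d ≥ 0, so (0, 1) + t·d stays feasible for every t ≥ 0. Along this ray z = 2u + 2v changes by 4 per unit t, so z → +∞.

The LP is unbounded; z can be made arbitrarily large.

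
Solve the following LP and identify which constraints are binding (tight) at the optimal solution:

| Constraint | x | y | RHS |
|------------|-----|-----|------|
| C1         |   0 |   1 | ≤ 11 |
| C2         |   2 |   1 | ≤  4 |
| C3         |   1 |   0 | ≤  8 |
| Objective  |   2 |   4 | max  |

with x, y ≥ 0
Optimal: x = 0, y = 4
Slack at optimum:
  C1: slack = 7
  C2: slack = 0 (binding)
  C3: slack = 8
  x ≥ 0: x = 0 (binding)
  y ≥ 0: y = 4
Binding constraints: C2, x ≥ 0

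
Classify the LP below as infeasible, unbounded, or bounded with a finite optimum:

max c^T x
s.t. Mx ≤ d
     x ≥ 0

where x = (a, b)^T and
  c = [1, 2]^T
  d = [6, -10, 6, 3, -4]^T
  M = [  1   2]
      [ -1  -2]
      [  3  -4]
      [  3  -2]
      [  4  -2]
One constraint requires a + 2b ≤ 6, while the constraint -a - 2b ≤ -10 is equivalent to a + 2b ≥ 10. Together they would need 10 ≤ a + 2b ≤ 6, which is impossible since 10 > 6. No point satisfies all constraints.

The feasible region is empty; the LP is infeasible.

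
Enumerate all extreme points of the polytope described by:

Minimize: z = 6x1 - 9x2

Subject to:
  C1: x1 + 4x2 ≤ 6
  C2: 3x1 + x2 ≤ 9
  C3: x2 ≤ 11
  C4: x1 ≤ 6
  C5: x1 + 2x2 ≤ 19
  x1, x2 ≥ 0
Each vertex is the intersection of two constraint boundaries that also satisfies all remaining constraints:
  x1 = 0 and x2 = 0 → (0, 0)
  3x1 + x2 = 9 and x2 = 0 → (3, 0)
  x1 + 4x2 = 6 and 3x1 + x2 = 9 → (2.727, 0.8182)
  x1 + 4x2 = 6 and x1 = 0 → (0, 1.5)

Vertices: (0, 0), (3, 0), (2.727, 0.8182), (0, 1.5)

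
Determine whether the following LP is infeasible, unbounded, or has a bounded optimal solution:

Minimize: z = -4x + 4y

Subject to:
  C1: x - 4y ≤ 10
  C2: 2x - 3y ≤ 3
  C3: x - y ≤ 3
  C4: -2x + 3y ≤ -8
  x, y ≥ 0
C2 requires 2x - 3y ≤ 3, while C4 (-2x + 3y ≤ -8) is equivalent to 2x - 3y ≥ 8. Together they would need 8 ≤ 2x - 3y ≤ 3, which is impossible since 8 > 3. No point satisfies all constraints.

Infeasible: no point satisfies all constraints simultaneously.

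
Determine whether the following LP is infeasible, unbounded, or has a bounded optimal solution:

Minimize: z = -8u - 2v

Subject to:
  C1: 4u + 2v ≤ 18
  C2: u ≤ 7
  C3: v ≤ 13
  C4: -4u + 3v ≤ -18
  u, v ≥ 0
The point (4.5, 0) satisfies every constraint, so the LP is feasible; the constraints give u ≤ 7 and v ≤ 13, which with u, v ≥ 0 keep the feasible region inside a bounded box. A feasible, bounded LP attains a finite optimum at a vertex.

Feasible with finite optimum z* = -36 at (4.5, 0).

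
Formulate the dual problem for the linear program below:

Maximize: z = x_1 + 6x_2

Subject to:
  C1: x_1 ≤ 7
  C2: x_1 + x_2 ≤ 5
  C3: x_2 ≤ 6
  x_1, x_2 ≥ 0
Minimize: z = 7y1 + 5y2 + 6y3

Subject to:
  C1: -y1 - y2 ≤ -1
  C2: -y2 - y3 ≤ -6
  y1, y2, y3 ≥ 0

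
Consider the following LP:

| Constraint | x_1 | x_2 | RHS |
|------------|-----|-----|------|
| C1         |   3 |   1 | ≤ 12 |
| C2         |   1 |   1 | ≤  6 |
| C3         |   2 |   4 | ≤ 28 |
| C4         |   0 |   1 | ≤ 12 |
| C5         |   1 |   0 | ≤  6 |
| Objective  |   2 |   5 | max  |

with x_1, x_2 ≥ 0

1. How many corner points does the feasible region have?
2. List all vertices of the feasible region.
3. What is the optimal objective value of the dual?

1. 4
2. (0, 0), (4, 0), (3, 3), (0, 6)
3. 30 (by strong duality, equal to the primal optimum)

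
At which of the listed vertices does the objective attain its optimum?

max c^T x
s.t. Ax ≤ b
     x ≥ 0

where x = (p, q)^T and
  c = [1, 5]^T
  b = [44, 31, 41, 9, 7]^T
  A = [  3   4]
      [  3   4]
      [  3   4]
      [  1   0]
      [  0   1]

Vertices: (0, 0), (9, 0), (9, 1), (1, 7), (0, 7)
Evaluating z = p + 5q at each vertex:
  (0, 0): z = 0
  (9, 0): z = 9
  (9, 1): z = 14
  (1, 7): z = 36
  (0, 7): z = 35

The largest value is z = 36, attained at (1, 7).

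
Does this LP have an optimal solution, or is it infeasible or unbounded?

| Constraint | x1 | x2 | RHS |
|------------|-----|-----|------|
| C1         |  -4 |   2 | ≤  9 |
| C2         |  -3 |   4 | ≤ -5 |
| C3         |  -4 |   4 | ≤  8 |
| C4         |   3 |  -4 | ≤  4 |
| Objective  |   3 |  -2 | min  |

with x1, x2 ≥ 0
C4 requires 3x1 - 4x2 ≤ 4, while C2 (-3x1 + 4x2 ≤ -5) is equivalent to 3x1 - 4x2 ≥ 5. Together they would need 5 ≤ 3x1 - 4x2 ≤ 4, which is impossible since 5 > 4. No point satisfies all constraints.

The feasible region is empty; the LP is infeasible.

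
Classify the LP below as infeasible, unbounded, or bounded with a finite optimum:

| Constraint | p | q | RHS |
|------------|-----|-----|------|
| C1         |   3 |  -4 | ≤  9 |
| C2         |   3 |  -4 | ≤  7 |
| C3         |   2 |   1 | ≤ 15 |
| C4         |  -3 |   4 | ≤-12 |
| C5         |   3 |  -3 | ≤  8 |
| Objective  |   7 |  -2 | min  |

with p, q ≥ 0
C1 requires 3p - 4q ≤ 9, while C4 (-3p + 4q ≤ -12) is equivalent to 3p - 4q ≥ 12. Together they would need 12 ≤ 3p - 4q ≤ 9, which is impossible since 12 > 9. No point satisfies all constraints.

The feasible region is empty; the LP is infeasible.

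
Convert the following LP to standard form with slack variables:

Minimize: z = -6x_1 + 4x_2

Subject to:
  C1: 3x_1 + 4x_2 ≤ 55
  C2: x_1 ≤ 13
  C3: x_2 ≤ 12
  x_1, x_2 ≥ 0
min z = -6x_1 + 4x_2

s.t.
  3x_1 + 4x_2 + s1 = 55
  x_1 + s2 = 13
  x_2 + s3 = 12
  x_1, x_2, s1, s2, s3 ≥ 0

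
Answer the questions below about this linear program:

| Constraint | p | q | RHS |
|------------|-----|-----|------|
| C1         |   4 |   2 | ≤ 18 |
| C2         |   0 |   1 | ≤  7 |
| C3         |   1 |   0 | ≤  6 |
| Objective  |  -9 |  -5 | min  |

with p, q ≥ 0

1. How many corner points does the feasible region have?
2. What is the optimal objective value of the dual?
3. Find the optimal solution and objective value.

1. 4
2. -44 (by strong duality, equal to the primal optimum)
3. p = 1, q = 7, z = -44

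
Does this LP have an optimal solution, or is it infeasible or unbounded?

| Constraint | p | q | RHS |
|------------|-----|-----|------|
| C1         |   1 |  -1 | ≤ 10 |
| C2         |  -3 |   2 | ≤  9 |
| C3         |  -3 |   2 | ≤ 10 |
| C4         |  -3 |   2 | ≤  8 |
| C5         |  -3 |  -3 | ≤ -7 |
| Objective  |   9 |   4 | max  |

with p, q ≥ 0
Feasible point: (0, 3) satisfies every constraint, so the LP is feasible.
Direction d = (1, 1): for each constraint row a, a·d ≤ 0 —
  (1)(1) + (-1)(1) = 0 ≤ 0
  (-3)(1) + (2)(1) = -1 ≤ 0
  (-3)(1) + (2)(1) = -1 ≤ 0
  (-3)(1) + (2)(1) = -1 ≤ 0
  (-3)(1) + (-3)(1) = -6 ≤ 0
and d ≥ 0, so (0, 3) + t·d stays feasible for every t ≥ 0. Along this ray z = 9p + 4q changes by 13 per unit t, so z → +∞.

The LP is unbounded; z can be made arbitrarily large.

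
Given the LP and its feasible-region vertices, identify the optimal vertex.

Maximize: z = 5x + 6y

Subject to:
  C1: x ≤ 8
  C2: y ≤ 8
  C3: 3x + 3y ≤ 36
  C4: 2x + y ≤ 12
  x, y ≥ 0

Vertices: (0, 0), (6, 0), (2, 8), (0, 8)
Evaluating z = 5x + 6y at each vertex:
  (0, 0): z = 0
  (6, 0): z = 30
  (2, 8): z = 58
  (0, 8): z = 48

The largest value is z = 58, attained at (2, 8).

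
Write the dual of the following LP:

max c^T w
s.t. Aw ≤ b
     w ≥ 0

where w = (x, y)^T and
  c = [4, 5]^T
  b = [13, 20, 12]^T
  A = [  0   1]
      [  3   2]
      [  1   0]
Minimize: z = 13y1 + 20y2 + 12y3

Subject to:
  C1: -3y2 - y3 ≤ -4
  C2: -y1 - 2y2 ≤ -5
  y1, y2, y3 ≥ 0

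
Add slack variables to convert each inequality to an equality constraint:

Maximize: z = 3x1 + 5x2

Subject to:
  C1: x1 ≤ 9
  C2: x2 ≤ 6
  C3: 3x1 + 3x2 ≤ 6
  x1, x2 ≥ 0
max z = 3x1 + 5x2

s.t.
  x1 + s1 = 9
  x2 + s2 = 6
  3x1 + 3x2 + s3 = 6
  x1, x2, s1, s2, s3 ≥ 0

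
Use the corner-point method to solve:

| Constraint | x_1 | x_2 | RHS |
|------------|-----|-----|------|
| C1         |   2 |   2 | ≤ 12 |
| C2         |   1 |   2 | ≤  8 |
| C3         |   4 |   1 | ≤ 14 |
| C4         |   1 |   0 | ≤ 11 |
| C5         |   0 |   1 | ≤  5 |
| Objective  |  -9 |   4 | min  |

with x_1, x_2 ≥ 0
Each vertex is the intersection of two constraint boundaries that also satisfies all remaining constraints:
  x_1 = 0 and x_2 = 0 → (0, 0)
  4x_1 + x_2 = 14 and x_2 = 0 → (3.5, 0)
  x_1 + 2x_2 = 8 and 4x_1 + x_2 = 14 → (2.857, 2.571)
  x_1 + 2x_2 = 8 and x_1 = 0 → (0, 4)

Evaluating z = -9x_1 + 4x_2 at each vertex:
  (0, 0): z = 0
  (3.5, 0): z = -31.5
  (2.857, 2.571): z = -15.43
  (0, 4): z = 16

The minimum is at (3.5, 0) with z = -31.5.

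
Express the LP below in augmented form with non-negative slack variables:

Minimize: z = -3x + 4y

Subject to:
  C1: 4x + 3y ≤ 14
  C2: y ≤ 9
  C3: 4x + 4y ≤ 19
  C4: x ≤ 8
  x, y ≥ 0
min z = -3x + 4y

s.t.
  4x + 3y + s1 = 14
  y + s2 = 9
  4x + 4y + s3 = 19
  x + s4 = 8
  x, y, s1, s2, s3, s4 ≥ 0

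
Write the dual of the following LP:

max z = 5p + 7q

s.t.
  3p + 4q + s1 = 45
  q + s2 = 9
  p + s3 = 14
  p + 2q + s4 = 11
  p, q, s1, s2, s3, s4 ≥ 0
Minimize: z = 45y1 + 9y2 + 14y3 + 11y4

Subject to:
  C1: -3y1 - y3 - y4 ≤ -5
  C2: -4y1 - y2 - 2y4 ≤ -7
  y1, y2, y3, y4 ≥ 0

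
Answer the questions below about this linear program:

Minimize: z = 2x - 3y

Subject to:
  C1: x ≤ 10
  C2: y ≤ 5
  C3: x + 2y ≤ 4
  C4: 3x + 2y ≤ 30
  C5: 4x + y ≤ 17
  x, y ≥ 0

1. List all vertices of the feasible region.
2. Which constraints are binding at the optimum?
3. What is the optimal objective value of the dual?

1. (0, 0), (4, 0), (0, 2)
2. C3, x ≥ 0
3. -6 (by strong duality, equal to the primal optimum)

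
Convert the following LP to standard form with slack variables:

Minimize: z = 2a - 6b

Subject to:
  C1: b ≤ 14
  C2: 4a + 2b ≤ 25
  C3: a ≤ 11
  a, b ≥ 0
min z = 2a - 6b

s.t.
  b + s1 = 14
  4a + 2b + s2 = 25
  a + s3 = 11
  a, b, s1, s2, s3 ≥ 0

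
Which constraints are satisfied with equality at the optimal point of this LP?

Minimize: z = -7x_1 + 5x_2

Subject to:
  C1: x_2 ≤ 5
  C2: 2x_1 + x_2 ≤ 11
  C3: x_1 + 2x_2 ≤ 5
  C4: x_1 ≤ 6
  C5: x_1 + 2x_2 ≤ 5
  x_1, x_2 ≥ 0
Optimal: x_1 = 5, x_2 = 0
Slack at optimum:
  C1: slack = 5
  C2: slack = 1
  C3: slack = 0 (binding)
  C4: slack = 1
  C5: slack = 0 (binding)
  x_1 ≥ 0: x_1 = 5
  x_2 ≥ 0: x_2 = 0 (binding)
Binding constraints: C3, C5, x_2 ≥ 0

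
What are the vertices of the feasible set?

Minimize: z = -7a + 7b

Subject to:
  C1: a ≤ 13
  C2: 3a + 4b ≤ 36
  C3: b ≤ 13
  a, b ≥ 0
Each vertex is the intersection of two constraint boundaries that also satisfies all remaining constraints:
  a = 0 and b = 0 → (0, 0)
  3a + 4b = 36 and b = 0 → (12, 0)
  3a + 4b = 36 and a = 0 → (0, 9)

Vertices: (0, 0), (12, 0), (0, 9)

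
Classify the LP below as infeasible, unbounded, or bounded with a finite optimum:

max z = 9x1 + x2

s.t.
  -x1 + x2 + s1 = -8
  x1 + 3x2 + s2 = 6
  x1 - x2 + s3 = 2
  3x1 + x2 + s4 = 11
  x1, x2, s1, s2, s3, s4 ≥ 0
The row x1 - x2 + s3 = 2 with s3 ≥ 0 requires x1 - x2 ≤ 2, while the row -x1 + x2 + s1 = -8 with s1 ≥ 0 is equivalent to x1 - x2 ≥ 8. Together they would need 8 ≤ x1 - x2 ≤ 2, which is impossible since 8 > 2. No point satisfies all constraints.

The feasible region is empty; the LP is infeasible.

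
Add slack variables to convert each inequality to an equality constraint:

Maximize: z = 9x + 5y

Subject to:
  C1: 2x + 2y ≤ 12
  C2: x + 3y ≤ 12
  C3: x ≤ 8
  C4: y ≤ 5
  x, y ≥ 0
max z = 9x + 5y

s.t.
  2x + 2y + s1 = 12
  x + 3y + s2 = 12
  x + s3 = 8
  y + s4 = 5
  x, y, s1, s2, s3, s4 ≥ 0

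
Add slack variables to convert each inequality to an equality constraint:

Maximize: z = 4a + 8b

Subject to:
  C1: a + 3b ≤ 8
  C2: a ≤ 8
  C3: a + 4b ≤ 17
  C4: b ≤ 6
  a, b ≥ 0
max z = 4a + 8b

s.t.
  a + 3b + s1 = 8
  a + s2 = 8
  a + 4b + s3 = 17
  b + s4 = 6
  a, b, s1, s2, s3, s4 ≥ 0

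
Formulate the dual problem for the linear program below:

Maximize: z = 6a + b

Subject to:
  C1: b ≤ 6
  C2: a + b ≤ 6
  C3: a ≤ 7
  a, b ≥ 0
Minimize: z = 6y1 + 6y2 + 7y3

Subject to:
  C1: -y2 - y3 ≤ -6
  C2: -y1 - y2 ≤ -1
  y1, y2, y3 ≥ 0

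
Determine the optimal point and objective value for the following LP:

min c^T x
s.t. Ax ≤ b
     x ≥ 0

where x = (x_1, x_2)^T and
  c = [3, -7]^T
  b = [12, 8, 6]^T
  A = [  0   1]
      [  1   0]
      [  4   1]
x_1 = 0, x_2 = 6, z = -42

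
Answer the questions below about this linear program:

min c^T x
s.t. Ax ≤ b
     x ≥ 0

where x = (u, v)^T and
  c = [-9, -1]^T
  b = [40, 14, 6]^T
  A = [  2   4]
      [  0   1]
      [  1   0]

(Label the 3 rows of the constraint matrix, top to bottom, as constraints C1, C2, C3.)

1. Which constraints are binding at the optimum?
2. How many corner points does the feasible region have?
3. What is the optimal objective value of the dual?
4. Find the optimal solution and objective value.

1. C1, C3
2. 4
3. -61 (by strong duality, equal to the primal optimum)
4. u = 6, v = 7, z = -61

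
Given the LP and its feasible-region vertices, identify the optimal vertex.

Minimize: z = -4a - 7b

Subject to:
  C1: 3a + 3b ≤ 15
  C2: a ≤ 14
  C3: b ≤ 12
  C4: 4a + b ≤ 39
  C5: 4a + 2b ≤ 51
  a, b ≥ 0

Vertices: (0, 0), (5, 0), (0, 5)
Evaluating z = -4a - 7b at each vertex:
  (0, 0): z = 0
  (5, 0): z = -20
  (0, 5): z = -35

The smallest value is z = -35, attained at (0, 5).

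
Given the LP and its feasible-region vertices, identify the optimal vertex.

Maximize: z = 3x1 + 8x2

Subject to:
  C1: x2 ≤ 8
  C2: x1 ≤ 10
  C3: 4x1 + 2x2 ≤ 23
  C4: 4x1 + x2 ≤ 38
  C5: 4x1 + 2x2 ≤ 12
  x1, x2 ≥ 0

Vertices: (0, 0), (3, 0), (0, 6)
(0, 6) with z = 48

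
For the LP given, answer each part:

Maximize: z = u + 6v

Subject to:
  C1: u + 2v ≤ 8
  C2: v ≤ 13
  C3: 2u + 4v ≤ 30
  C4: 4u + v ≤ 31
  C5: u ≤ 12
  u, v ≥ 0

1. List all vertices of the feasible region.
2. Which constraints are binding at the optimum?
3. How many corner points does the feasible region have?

1. (0, 0), (7.75, 0), (7.714, 0.1429), (0, 4)
2. C1, u ≥ 0
3. 4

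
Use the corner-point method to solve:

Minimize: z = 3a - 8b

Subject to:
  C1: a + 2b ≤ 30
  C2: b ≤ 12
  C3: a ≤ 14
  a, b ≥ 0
a = 0, b = 12, z = -96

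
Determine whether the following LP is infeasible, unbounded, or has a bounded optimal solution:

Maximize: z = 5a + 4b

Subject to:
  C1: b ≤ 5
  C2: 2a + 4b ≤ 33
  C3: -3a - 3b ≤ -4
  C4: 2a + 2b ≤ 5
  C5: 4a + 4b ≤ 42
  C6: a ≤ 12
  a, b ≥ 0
The point (2.5, 0) satisfies every constraint, so the LP is feasible; the constraints give a ≤ 12 and b ≤ 5, which with a, b ≥ 0 keep the feasible region inside a bounded box. A feasible, bounded LP attains a finite optimum at a vertex.

Evaluating z = 5a + 4b at each vertex:
  (1.333, 0): z = 6.667
  (2.5, 0): z = 12.5
  (0, 2.5): z = 10
  (0, 1.333): z = 5.333

The LP has an optimal solution: (2.5, 0) with z = 12.5.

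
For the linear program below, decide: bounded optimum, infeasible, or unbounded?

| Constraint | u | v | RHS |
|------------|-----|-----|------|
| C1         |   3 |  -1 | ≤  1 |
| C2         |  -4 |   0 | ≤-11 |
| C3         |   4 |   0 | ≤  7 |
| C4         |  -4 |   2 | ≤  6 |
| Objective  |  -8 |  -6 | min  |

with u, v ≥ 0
C3 requires 4u ≤ 7, while C2 (-4u ≤ -11) is equivalent to 4u ≥ 11. Together they would need 11 ≤ 4u ≤ 7, which is impossible since 11 > 7. No point satisfies all constraints.

The feasible region is empty; the LP is infeasible.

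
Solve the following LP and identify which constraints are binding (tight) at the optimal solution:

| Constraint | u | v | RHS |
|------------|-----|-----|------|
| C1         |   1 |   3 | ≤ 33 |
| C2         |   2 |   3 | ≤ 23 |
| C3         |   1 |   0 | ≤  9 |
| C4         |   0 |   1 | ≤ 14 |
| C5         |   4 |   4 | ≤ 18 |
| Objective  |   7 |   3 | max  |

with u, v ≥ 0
Optimal: u = 4.5, v = 0
Slack at optimum:
  C1: slack = 28.5
  C2: slack = 14
  C3: slack = 4.5
  C4: slack = 14
  C5: slack = 0 (binding)
  u ≥ 0: u = 4.5
  v ≥ 0: v = 0 (binding)
Binding constraints: C5, v ≥ 0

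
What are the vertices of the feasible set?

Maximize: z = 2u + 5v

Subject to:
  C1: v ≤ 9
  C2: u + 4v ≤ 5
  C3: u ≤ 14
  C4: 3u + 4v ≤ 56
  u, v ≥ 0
Each vertex is the intersection of two constraint boundaries that also satisfies all remaining constraints:
  u = 0 and v = 0 → (0, 0)
  u + 4v = 5 and v = 0 → (5, 0)
  u + 4v = 5 and u = 0 → (0, 1.25)

Vertices: (0, 0), (5, 0), (0, 1.25)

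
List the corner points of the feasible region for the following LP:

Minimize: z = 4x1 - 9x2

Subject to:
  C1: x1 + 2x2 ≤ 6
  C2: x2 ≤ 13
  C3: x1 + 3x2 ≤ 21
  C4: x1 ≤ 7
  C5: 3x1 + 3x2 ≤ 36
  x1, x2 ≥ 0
Each vertex is the intersection of two constraint boundaries that also satisfies all remaining constraints:
  x1 = 0 and x2 = 0 → (0, 0)
  x1 + 2x2 = 6 and x2 = 0 → (6, 0)
  x1 + 2x2 = 6 and x1 = 0 → (0, 3)

Vertices: (0, 0), (6, 0), (0, 3)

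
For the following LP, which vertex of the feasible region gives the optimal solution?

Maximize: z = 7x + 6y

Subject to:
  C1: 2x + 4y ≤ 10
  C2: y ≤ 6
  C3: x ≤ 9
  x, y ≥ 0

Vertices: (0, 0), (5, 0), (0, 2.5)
Evaluating z = 7x + 6y at each vertex:
  (0, 0): z = 0
  (5, 0): z = 35
  (0, 2.5): z = 15

The largest value is z = 35, attained at (5, 0).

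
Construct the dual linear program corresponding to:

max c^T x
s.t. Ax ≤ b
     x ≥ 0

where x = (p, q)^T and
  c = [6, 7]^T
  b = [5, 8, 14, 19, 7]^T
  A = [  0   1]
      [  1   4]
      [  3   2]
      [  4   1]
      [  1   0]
Minimize: z = 5y1 + 8y2 + 14y3 + 19y4 + 7y5

Subject to:
  C1: -y2 - 3y3 - 4y4 - y5 ≤ -6
  C2: -y1 - 4y2 - 2y3 - y4 ≤ -7
  y1, y2, y3, y4, y5 ≥ 0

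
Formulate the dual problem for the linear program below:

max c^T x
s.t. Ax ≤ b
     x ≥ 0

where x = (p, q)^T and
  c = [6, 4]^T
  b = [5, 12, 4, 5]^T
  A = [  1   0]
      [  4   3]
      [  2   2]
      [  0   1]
Minimize: z = 5y1 + 12y2 + 4y3 + 5y4

Subject to:
  C1: -y1 - 4y2 - 2y3 ≤ -6
  C2: -3y2 - 2y3 - y4 ≤ -4
  y1, y2, y3, y4 ≥ 0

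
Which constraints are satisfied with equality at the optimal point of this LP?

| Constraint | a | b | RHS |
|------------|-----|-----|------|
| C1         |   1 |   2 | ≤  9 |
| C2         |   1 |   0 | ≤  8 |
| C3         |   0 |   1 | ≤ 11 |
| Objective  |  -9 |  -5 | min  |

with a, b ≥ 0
Optimal: a = 8, b = 0.5
Slack at optimum:
  C1: slack = 0 (binding)
  C2: slack = 0 (binding)
  C3: slack = 10.5
  a ≥ 0: a = 8
  b ≥ 0: b = 0.5
Binding constraints: C1, C2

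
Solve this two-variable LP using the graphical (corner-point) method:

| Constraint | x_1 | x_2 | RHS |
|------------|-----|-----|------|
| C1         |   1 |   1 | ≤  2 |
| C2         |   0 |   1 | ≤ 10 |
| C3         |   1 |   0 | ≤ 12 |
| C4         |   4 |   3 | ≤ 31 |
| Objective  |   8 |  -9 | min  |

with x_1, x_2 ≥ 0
Each vertex is the intersection of two constraint boundaries that also satisfies all remaining constraints:
  x_1 = 0 and x_2 = 0 → (0, 0)
  x_1 + x_2 = 2 and x_2 = 0 → (2, 0)
  x_1 + x_2 = 2 and x_1 = 0 → (0, 2)

Evaluating z = 8x_1 - 9x_2 at each vertex:
  (0, 0): z = 0
  (2, 0): z = 16
  (0, 2): z = -18

The minimum is at (0, 2) with z = -18.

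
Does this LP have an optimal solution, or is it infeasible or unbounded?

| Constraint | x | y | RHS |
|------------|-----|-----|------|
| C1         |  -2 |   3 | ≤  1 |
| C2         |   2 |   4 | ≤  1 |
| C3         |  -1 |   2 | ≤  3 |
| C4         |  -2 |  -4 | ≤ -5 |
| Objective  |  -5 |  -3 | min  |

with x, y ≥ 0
C2 requires 2x + 4y ≤ 1, while C4 (-2x - 4y ≤ -5) is equivalent to 2x + 4y ≥ 5. Together they would need 5 ≤ 2x + 4y ≤ 1, which is impossible since 5 > 1. No point satisfies all constraints.

Infeasible: no point satisfies all constraints simultaneously.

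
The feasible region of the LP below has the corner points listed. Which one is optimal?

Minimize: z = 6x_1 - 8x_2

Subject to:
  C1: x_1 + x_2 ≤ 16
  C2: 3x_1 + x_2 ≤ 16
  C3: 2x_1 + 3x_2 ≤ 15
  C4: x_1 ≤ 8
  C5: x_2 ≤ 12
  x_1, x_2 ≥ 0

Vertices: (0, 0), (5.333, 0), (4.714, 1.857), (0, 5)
(0, 5) with z = -40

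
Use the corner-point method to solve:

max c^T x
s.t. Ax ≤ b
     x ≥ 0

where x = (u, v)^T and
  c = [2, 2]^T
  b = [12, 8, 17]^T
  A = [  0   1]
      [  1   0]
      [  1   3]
Each vertex is the intersection of two constraint boundaries that also satisfies all remaining constraints:
  u = 0 and v = 0 → (0, 0)
  u = 8 and v = 0 → (8, 0)
  u = 8 and u + 3v = 17 → (8, 3)
  u + 3v = 17 and u = 0 → (0, 5.667)

Evaluating z = 2u + 2v at each vertex:
  (0, 0): z = 0
  (8, 0): z = 16
  (8, 3): z = 22
  (0, 5.667): z = 11.33

The maximum is at (8, 3) with z = 22.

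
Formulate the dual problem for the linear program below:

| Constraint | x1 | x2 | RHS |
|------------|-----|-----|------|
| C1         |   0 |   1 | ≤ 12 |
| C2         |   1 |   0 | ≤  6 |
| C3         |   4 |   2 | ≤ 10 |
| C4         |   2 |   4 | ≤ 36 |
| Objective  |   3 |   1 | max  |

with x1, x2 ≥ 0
Minimize: z = 12y1 + 6y2 + 10y3 + 36y4

Subject to:
  C1: -y2 - 4y3 - 2y4 ≤ -3
  C2: -y1 - 2y3 - 4y4 ≤ -1
  y1, y2, y3, y4 ≥ 0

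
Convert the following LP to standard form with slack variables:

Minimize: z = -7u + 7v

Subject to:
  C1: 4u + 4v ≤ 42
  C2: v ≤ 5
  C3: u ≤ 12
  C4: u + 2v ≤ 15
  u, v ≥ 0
min z = -7u + 7v

s.t.
  4u + 4v + s1 = 42
  v + s2 = 5
  u + s3 = 12
  u + 2v + s4 = 15
  u, v, s1, s2, s3, s4 ≥ 0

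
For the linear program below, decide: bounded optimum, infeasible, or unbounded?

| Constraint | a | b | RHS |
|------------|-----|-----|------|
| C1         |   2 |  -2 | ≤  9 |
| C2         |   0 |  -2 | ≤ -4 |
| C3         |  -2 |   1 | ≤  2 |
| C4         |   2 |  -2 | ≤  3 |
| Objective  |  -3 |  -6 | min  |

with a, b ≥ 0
Feasible point: (0, 2) satisfies every constraint, so the LP is feasible.
Direction d = (1, 1): for each constraint row a, a·d ≤ 0 —
  (2)(1) + (-2)(1) = 0 ≤ 0
  (0)(1) + (-2)(1) = -2 ≤ 0
  (-2)(1) + (1)(1) = -1 ≤ 0
  (2)(1) + (-2)(1) = 0 ≤ 0
and d ≥ 0, so (0, 2) + t·d stays feasible for every t ≥ 0. Along this ray z = -3a - 6b changes by -9 per unit t, so z → −∞.

Unbounded — the objective can decrease without bound over the feasible region.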